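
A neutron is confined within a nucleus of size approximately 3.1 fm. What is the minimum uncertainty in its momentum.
1.701 × 10^-20 kg·m/s

Using the Heisenberg uncertainty principle:
ΔxΔp ≥ ℏ/2

With Δx ≈ L = 3.100e-15 m (the confinement size):
Δp_min = ℏ/(2Δx)
Δp_min = (1.055e-34 J·s) / (2 × 3.100e-15 m)
Δp_min = 1.701e-20 kg·m/s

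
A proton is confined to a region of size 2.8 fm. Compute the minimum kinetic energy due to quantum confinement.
661.665 keV

Using the uncertainty principle:

1. Position uncertainty: Δx ≈ 2.800e-15 m
2. Minimum momentum uncertainty: Δp = ℏ/(2Δx) = 1.883e-20 kg·m/s
3. Minimum kinetic energy:
   KE = (Δp)²/(2m) = (1.883e-20)²/(2 × 1.673e-27 kg)
   KE = 1.060e-13 J = 661.665 keV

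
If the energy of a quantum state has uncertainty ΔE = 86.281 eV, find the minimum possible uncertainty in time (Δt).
3.814 as

Using the energy-time uncertainty principle:
ΔEΔt ≥ ℏ/2

The minimum uncertainty in time is:
Δt_min = ℏ/(2ΔE)
Δt_min = (1.055e-34 J·s) / (2 × 1.382e-17 J)
Δt_min = 3.814e-18 s = 3.814 as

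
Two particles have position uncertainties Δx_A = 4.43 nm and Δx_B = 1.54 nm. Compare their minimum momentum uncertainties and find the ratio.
Particle B has the larger minimum momentum uncertainty, by a factor of 2.88.

For each particle, the minimum momentum uncertainty is Δp_min = ℏ/(2Δx):

Particle A: Δp_A = ℏ/(2×4.430e-09 m) = 1.190e-26 kg·m/s
Particle B: Δp_B = ℏ/(2×1.540e-09 m) = 3.424e-26 kg·m/s

Ratio: Δp_B/Δp_A = 2.88

Since Δp_min ∝ 1/Δx, the particle with smaller position uncertainty (B) has larger momentum uncertainty.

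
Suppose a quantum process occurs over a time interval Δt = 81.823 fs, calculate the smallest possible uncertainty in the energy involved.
4.022 meV

Using the energy-time uncertainty principle:
ΔEΔt ≥ ℏ/2

The minimum uncertainty in energy is:
ΔE_min = ℏ/(2Δt)
ΔE_min = (1.055e-34 J·s) / (2 × 8.182e-14 s)
ΔE_min = 6.444e-22 J = 4.022 meV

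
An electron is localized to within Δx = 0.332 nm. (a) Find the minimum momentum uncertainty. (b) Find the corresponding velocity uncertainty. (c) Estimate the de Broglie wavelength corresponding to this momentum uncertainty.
(a) Δp_min = 1.588 × 10^-25 kg·m/s
(b) Δv_min = 174.349 km/s
(c) λ_dB = 4.172 nm

Step-by-step:

(a) From the uncertainty principle:
Δp_min = ℏ/(2Δx) = (1.055e-34 J·s)/(2 × 3.320e-10 m) = 1.588e-25 kg·m/s

(b) The velocity uncertainty:
Δv = Δp/m = (1.588e-25 kg·m/s)/(9.109e-31 kg) = 1.743e+05 m/s = 174.349 km/s

(c) The de Broglie wavelength for this momentum:
λ = h/p = (6.626e-34 J·s)/(1.588e-25 kg·m/s) = 4.172e-09 m = 4.172 nm

Note: The de Broglie wavelength is comparable to the localization size, as expected from wave-particle duality.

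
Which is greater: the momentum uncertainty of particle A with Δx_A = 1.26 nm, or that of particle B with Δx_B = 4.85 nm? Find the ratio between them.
Particle A has the larger minimum momentum uncertainty, by a factor of 3.85.

For each particle, the minimum momentum uncertainty is Δp_min = ℏ/(2Δx):

Particle A: Δp_A = ℏ/(2×1.260e-09 m) = 4.185e-26 kg·m/s
Particle B: Δp_B = ℏ/(2×4.850e-09 m) = 1.087e-26 kg·m/s

Ratio: Δp_A/Δp_B = 3.85

Since Δp_min ∝ 1/Δx, the particle with smaller position uncertainty (A) has larger momentum uncertainty.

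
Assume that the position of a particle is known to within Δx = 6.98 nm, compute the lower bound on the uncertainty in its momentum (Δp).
7.554 × 10^-27 kg·m/s

Using the Heisenberg uncertainty principle:
ΔxΔp ≥ ℏ/2

The minimum uncertainty in momentum is:
Δp_min = ℏ/(2Δx)
Δp_min = (1.055e-34 J·s) / (2 × 6.980e-09 m)
Δp_min = 7.554e-27 kg·m/s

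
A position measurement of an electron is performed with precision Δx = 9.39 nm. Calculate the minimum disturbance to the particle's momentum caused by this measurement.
5.615 × 10^-27 kg·m/s

The uncertainty principle implies that measuring position disturbs momentum:
ΔxΔp ≥ ℏ/2

When we measure position with precision Δx, we necessarily introduce a momentum uncertainty:
Δp ≥ ℏ/(2Δx)
Δp_min = (1.055e-34 J·s) / (2 × 9.390e-09 m)
Δp_min = 5.615e-27 kg·m/s

The more precisely we measure position, the greater the momentum disturbance.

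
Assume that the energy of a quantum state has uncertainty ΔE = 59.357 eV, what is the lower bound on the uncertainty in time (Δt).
5.545 as

Using the energy-time uncertainty principle:
ΔEΔt ≥ ℏ/2

The minimum uncertainty in time is:
Δt_min = ℏ/(2ΔE)
Δt_min = (1.055e-34 J·s) / (2 × 9.510e-18 J)
Δt_min = 5.545e-18 s = 5.545 as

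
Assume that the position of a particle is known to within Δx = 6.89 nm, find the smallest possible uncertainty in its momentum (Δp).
7.653 × 10^-27 kg·m/s

Using the Heisenberg uncertainty principle:
ΔxΔp ≥ ℏ/2

The minimum uncertainty in momentum is:
Δp_min = ℏ/(2Δx)
Δp_min = (1.055e-34 J·s) / (2 × 6.890e-09 m)
Δp_min = 7.653e-27 kg·m/s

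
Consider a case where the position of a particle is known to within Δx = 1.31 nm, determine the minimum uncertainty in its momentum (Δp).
4.025 × 10^-26 kg·m/s

Using the Heisenberg uncertainty principle:
ΔxΔp ≥ ℏ/2

The minimum uncertainty in momentum is:
Δp_min = ℏ/(2Δx)
Δp_min = (1.055e-34 J·s) / (2 × 1.310e-09 m)
Δp_min = 4.025e-26 kg·m/s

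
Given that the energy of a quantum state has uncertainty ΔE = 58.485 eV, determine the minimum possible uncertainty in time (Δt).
5.627 as

Using the energy-time uncertainty principle:
ΔEΔt ≥ ℏ/2

The minimum uncertainty in time is:
Δt_min = ℏ/(2ΔE)
Δt_min = (1.055e-34 J·s) / (2 × 9.370e-18 J)
Δt_min = 5.627e-18 s = 5.627 as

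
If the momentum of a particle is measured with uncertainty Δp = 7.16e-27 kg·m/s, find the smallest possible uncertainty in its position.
7.364 nm

Using the Heisenberg uncertainty principle:
ΔxΔp ≥ ℏ/2

The minimum uncertainty in position is:
Δx_min = ℏ/(2Δp)
Δx_min = (1.055e-34 J·s) / (2 × 7.160e-27 kg·m/s)
Δx_min = 7.364e-09 m = 7.364 nm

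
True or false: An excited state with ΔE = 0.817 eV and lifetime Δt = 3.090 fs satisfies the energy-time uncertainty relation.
Yes, it satisfies the uncertainty relation.

Calculate the product ΔEΔt:
ΔE = 0.817 eV = 1.309e-19 J
ΔEΔt = (1.309e-19 J) × (3.090e-15 s)
ΔEΔt = 4.045e-34 J·s

Compare to the minimum allowed value ℏ/2:
ℏ/2 = 5.273e-35 J·s

Since ΔEΔt = 4.045e-34 J·s ≥ 5.273e-35 J·s = ℏ/2,
this satisfies the uncertainty relation.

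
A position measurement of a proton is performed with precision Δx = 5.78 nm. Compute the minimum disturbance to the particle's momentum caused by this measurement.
9.123 × 10^-27 kg·m/s

The uncertainty principle implies that measuring position disturbs momentum:
ΔxΔp ≥ ℏ/2

When we measure position with precision Δx, we necessarily introduce a momentum uncertainty:
Δp ≥ ℏ/(2Δx)
Δp_min = (1.055e-34 J·s) / (2 × 5.780e-09 m)
Δp_min = 9.123e-27 kg·m/s

The more precisely we measure position, the greater the momentum disturbance.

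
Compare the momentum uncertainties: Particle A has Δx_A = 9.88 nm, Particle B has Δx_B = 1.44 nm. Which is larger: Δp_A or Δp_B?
Particle B has the larger minimum momentum uncertainty, by a factor of 6.86.

For each particle, the minimum momentum uncertainty is Δp_min = ℏ/(2Δx):

Particle A: Δp_A = ℏ/(2×9.880e-09 m) = 5.337e-27 kg·m/s
Particle B: Δp_B = ℏ/(2×1.440e-09 m) = 3.662e-26 kg·m/s

Ratio: Δp_B/Δp_A = 6.86

Since Δp_min ∝ 1/Δx, the particle with smaller position uncertainty (B) has larger momentum uncertainty.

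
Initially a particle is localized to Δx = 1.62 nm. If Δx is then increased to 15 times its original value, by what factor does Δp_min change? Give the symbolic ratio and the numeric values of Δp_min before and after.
Original Δp_min = 3.255 × 10^-26 kg·m/s; new Δp'_min = 2.170 × 10^-27 kg·m/s; ratio Δp'_min/Δp_min = 1/15.

From the uncertainty principle ΔxΔp ≥ ℏ/2, the minimum momentum uncertainty is Δp_min = ℏ/(2Δx).

Original (Δx = 1.62 nm = 1.620e-09 m):
Δp_min = (1.055e-34 J·s)/(2 × 1.620e-09 m) = 3.255e-26 kg·m/s

When Δx → 15Δx:
Δp'_min = ℏ/(2 × 15Δx) = (1/15) × ℏ/(2Δx) = (1/15) × Δp_min
Δp'_min = 1/15 × 3.255e-26 kg·m/s = 2.170e-27 kg·m/s

Since Δp_min ∝ 1/Δx, when Δx is increased to 15 times its original value, Δp_min decreases to 1/15 of its original value.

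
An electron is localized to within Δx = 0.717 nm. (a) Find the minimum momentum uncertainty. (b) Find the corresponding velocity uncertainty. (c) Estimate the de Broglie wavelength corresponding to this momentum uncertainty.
(a) Δp_min = 7.354 × 10^-26 kg·m/s
(b) Δv_min = 80.731 km/s
(c) λ_dB = 9.010 nm

Step-by-step:

(a) From the uncertainty principle:
Δp_min = ℏ/(2Δx) = (1.055e-34 J·s)/(2 × 7.170e-10 m) = 7.354e-26 kg·m/s

(b) The velocity uncertainty:
Δv = Δp/m = (7.354e-26 kg·m/s)/(9.109e-31 kg) = 8.073e+04 m/s = 80.731 km/s

(c) The de Broglie wavelength for this momentum:
λ = h/p = (6.626e-34 J·s)/(7.354e-26 kg·m/s) = 9.010e-09 m = 9.010 nm

Note: The de Broglie wavelength is comparable to the localization size, as expected from wave-particle duality.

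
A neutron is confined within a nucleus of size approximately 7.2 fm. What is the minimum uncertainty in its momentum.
7.323 × 10^-21 kg·m/s

Using the Heisenberg uncertainty principle:
ΔxΔp ≥ ℏ/2

With Δx ≈ L = 7.200e-15 m (the confinement size):
Δp_min = ℏ/(2Δx)
Δp_min = (1.055e-34 J·s) / (2 × 7.200e-15 m)
Δp_min = 7.323e-21 kg·m/s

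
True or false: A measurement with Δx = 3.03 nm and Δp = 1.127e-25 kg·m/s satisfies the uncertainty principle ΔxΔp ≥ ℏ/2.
Yes, it satisfies the uncertainty principle.

Calculate the product ΔxΔp:
ΔxΔp = (3.030e-09 m) × (1.127e-25 kg·m/s)
ΔxΔp = 3.415e-34 J·s

Compare to the minimum allowed value ℏ/2:
ℏ/2 = 5.273e-35 J·s

Since ΔxΔp = 3.415e-34 J·s ≥ 5.273e-35 J·s = ℏ/2,
the measurement satisfies the uncertainty principle.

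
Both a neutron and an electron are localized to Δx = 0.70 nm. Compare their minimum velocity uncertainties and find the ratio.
The electron has the larger minimum velocity uncertainty, by a ratio of 1838.7.

For both particles, Δp_min = ℏ/(2Δx) = 7.533e-26 kg·m/s (same for both).

The velocity uncertainty is Δv = Δp/m:
- neutron: Δv = 7.533e-26 / 1.675e-27 = 4.497e+01 m/s = 44.973 m/s
- electron: Δv = 7.533e-26 / 9.109e-31 = 8.269e+04 m/s = 82.691 km/s

Ratio: 8.269e+04 / 4.497e+01 = 1838.7

The lighter particle has larger velocity uncertainty because Δv ∝ 1/m.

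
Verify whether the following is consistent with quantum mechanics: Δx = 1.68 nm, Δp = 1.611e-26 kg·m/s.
No, it violates the uncertainty principle (impossible measurement).

Calculate the product ΔxΔp:
ΔxΔp = (1.680e-09 m) × (1.611e-26 kg·m/s)
ΔxΔp = 2.706e-35 J·s

Compare to the minimum allowed value ℏ/2:
ℏ/2 = 5.273e-35 J·s

Since ΔxΔp = 2.706e-35 J·s < 5.273e-35 J·s = ℏ/2,
the measurement violates the uncertainty principle.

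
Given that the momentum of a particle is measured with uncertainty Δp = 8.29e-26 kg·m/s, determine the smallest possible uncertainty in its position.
636.051 pm

Using the Heisenberg uncertainty principle:
ΔxΔp ≥ ℏ/2

The minimum uncertainty in position is:
Δx_min = ℏ/(2Δp)
Δx_min = (1.055e-34 J·s) / (2 × 8.290e-26 kg·m/s)
Δx_min = 6.361e-10 m = 636.051 pm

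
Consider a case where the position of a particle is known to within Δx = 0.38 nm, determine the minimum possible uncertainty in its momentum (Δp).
1.388 × 10^-25 kg·m/s

Using the Heisenberg uncertainty principle:
ΔxΔp ≥ ℏ/2

The minimum uncertainty in momentum is:
Δp_min = ℏ/(2Δx)
Δp_min = (1.055e-34 J·s) / (2 × 3.800e-10 m)
Δp_min = 1.388e-25 kg·m/s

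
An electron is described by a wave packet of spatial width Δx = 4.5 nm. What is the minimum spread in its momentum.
1.172 × 10^-26 kg·m/s

For a wave packet, the spatial width Δx and momentum spread Δp are related by the uncertainty principle:
ΔxΔp ≥ ℏ/2

The minimum momentum spread is:
Δp_min = ℏ/(2Δx)
Δp_min = (1.055e-34 J·s) / (2 × 4.500e-09 m)
Δp_min = 1.172e-26 kg·m/s

A wave packet cannot have both a well-defined position and well-defined momentum.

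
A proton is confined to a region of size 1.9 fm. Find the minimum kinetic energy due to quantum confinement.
1.437 MeV

Using the uncertainty principle:

1. Position uncertainty: Δx ≈ 1.900e-15 m
2. Minimum momentum uncertainty: Δp = ℏ/(2Δx) = 2.775e-20 kg·m/s
3. Minimum kinetic energy:
   KE = (Δp)²/(2m) = (2.775e-20)²/(2 × 1.673e-27 kg)
   KE = 2.302e-13 J = 1.437 MeV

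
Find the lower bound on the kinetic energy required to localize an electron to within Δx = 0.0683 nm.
2.042 eV

Localizing a particle requires giving it sufficient momentum uncertainty:

1. From uncertainty principle: Δp ≥ ℏ/(2Δx)
   Δp_min = (1.055e-34 J·s) / (2 × 6.830e-11 m)
   Δp_min = 7.720e-25 kg·m/s

2. This momentum uncertainty corresponds to kinetic energy:
   KE ≈ (Δp)²/(2m) = (7.720e-25)²/(2 × 9.109e-31 kg)
   KE = 3.271e-19 J = 2.042 eV

Tighter localization requires more energy.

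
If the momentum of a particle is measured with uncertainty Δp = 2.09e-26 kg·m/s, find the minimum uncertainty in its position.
2.523 nm

Using the Heisenberg uncertainty principle:
ΔxΔp ≥ ℏ/2

The minimum uncertainty in position is:
Δx_min = ℏ/(2Δp)
Δx_min = (1.055e-34 J·s) / (2 × 2.090e-26 kg·m/s)
Δx_min = 2.523e-09 m = 2.523 nm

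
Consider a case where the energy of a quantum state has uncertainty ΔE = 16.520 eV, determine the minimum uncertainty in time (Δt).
19.922 as

Using the energy-time uncertainty principle:
ΔEΔt ≥ ℏ/2

The minimum uncertainty in time is:
Δt_min = ℏ/(2ΔE)
Δt_min = (1.055e-34 J·s) / (2 × 2.647e-18 J)
Δt_min = 1.992e-17 s = 19.922 as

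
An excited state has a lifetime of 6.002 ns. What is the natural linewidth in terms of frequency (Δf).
13.258 MHz

Using the energy-time uncertainty principle and E = hf:
ΔEΔt ≥ ℏ/2
hΔf·Δt ≥ ℏ/2

The minimum frequency uncertainty is:
Δf = ℏ/(2hτ) = 1/(4πτ)
Δf = 1/(4π × 6.002e-09 s)
Δf = 1.326e+07 Hz = 13.258 MHz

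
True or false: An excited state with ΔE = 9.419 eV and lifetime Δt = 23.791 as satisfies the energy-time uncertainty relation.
No, it violates the uncertainty relation.

Calculate the product ΔEΔt:
ΔE = 9.419 eV = 1.509e-18 J
ΔEΔt = (1.509e-18 J) × (2.379e-17 s)
ΔEΔt = 3.590e-35 J·s

Compare to the minimum allowed value ℏ/2:
ℏ/2 = 5.273e-35 J·s

Since ΔEΔt = 3.590e-35 J·s < 5.273e-35 J·s = ℏ/2,
this violates the uncertainty relation.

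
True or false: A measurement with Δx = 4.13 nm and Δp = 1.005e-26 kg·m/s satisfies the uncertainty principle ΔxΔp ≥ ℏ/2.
No, it violates the uncertainty principle (impossible measurement).

Calculate the product ΔxΔp:
ΔxΔp = (4.130e-09 m) × (1.005e-26 kg·m/s)
ΔxΔp = 4.151e-35 J·s

Compare to the minimum allowed value ℏ/2:
ℏ/2 = 5.273e-35 J·s

Since ΔxΔp = 4.151e-35 J·s < 5.273e-35 J·s = ℏ/2,
the measurement violates the uncertainty principle.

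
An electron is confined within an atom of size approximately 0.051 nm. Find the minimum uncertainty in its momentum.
1.034 × 10^-24 kg·m/s

Using the Heisenberg uncertainty principle:
ΔxΔp ≥ ℏ/2

With Δx ≈ L = 5.100e-11 m (the confinement size):
Δp_min = ℏ/(2Δx)
Δp_min = (1.055e-34 J·s) / (2 × 5.100e-11 m)
Δp_min = 1.034e-24 kg·m/s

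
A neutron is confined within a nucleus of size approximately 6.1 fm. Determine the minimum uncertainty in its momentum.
8.644 × 10^-21 kg·m/s

Using the Heisenberg uncertainty principle:
ΔxΔp ≥ ℏ/2

With Δx ≈ L = 6.100e-15 m (the confinement size):
Δp_min = ℏ/(2Δx)
Δp_min = (1.055e-34 J·s) / (2 × 6.100e-15 m)
Δp_min = 8.644e-21 kg·m/s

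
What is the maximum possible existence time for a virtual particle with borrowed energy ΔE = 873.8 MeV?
3.766 × 10^-25 s

Using the energy-time uncertainty principle:
ΔEΔt ≥ ℏ/2

For a virtual particle borrowing energy ΔE, the maximum lifetime is:
Δt_max = ℏ/(2ΔE)

Converting energy:
ΔE = 873.8 MeV = 1.400e-10 J

Δt_max = (1.055e-34 J·s) / (2 × 1.400e-10 J)
Δt_max = 3.766e-25 s = 3.766 × 10^-25 s

Virtual particles with higher borrowed energy exist for shorter times.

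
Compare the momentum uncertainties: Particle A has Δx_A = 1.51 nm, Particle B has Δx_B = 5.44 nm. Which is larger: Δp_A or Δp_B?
Particle A has the larger minimum momentum uncertainty, by a factor of 3.60.

For each particle, the minimum momentum uncertainty is Δp_min = ℏ/(2Δx):

Particle A: Δp_A = ℏ/(2×1.510e-09 m) = 3.492e-26 kg·m/s
Particle B: Δp_B = ℏ/(2×5.440e-09 m) = 9.693e-27 kg·m/s

Ratio: Δp_A/Δp_B = 3.60

Since Δp_min ∝ 1/Δx, the particle with smaller position uncertainty (A) has larger momentum uncertainty.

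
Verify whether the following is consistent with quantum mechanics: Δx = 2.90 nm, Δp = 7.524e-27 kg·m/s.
No, it violates the uncertainty principle (impossible measurement).

Calculate the product ΔxΔp:
ΔxΔp = (2.900e-09 m) × (7.524e-27 kg·m/s)
ΔxΔp = 2.182e-35 J·s

Compare to the minimum allowed value ℏ/2:
ℏ/2 = 5.273e-35 J·s

Since ΔxΔp = 2.182e-35 J·s < 5.273e-35 J·s = ℏ/2,
the measurement violates the uncertainty principle.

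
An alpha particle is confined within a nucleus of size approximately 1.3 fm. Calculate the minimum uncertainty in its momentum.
4.056 × 10^-20 kg·m/s

Using the Heisenberg uncertainty principle:
ΔxΔp ≥ ℏ/2

With Δx ≈ L = 1.300e-15 m (the confinement size):
Δp_min = ℏ/(2Δx)
Δp_min = (1.055e-34 J·s) / (2 × 1.300e-15 m)
Δp_min = 4.056e-20 kg·m/s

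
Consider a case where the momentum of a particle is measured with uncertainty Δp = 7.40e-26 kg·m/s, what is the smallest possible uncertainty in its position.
712.549 pm

Using the Heisenberg uncertainty principle:
ΔxΔp ≥ ℏ/2

The minimum uncertainty in position is:
Δx_min = ℏ/(2Δp)
Δx_min = (1.055e-34 J·s) / (2 × 7.400e-26 kg·m/s)
Δx_min = 7.125e-10 m = 712.549 pm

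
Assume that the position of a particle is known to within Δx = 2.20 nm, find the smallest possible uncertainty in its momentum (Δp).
2.397 × 10^-26 kg·m/s

Using the Heisenberg uncertainty principle:
ΔxΔp ≥ ℏ/2

The minimum uncertainty in momentum is:
Δp_min = ℏ/(2Δx)
Δp_min = (1.055e-34 J·s) / (2 × 2.200e-09 m)
Δp_min = 2.397e-26 kg·m/s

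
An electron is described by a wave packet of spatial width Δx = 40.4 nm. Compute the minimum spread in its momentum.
1.305 × 10^-27 kg·m/s

For a wave packet, the spatial width Δx and momentum spread Δp are related by the uncertainty principle:
ΔxΔp ≥ ℏ/2

The minimum momentum spread is:
Δp_min = ℏ/(2Δx)
Δp_min = (1.055e-34 J·s) / (2 × 4.040e-08 m)
Δp_min = 1.305e-27 kg·m/s

A wave packet cannot have both a well-defined position and well-defined momentum.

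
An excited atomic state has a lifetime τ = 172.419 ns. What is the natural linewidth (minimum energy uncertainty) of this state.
1.909 neV

Using the energy-time uncertainty principle:
ΔEΔt ≥ ℏ/2

The lifetime τ represents the time uncertainty Δt.
The natural linewidth (minimum energy uncertainty) is:

ΔE = ℏ/(2τ)
ΔE = (1.055e-34 J·s) / (2 × 1.724e-07 s)
ΔE = 3.058e-28 J = 1.909 neV

This natural linewidth limits the precision of spectroscopic measurements.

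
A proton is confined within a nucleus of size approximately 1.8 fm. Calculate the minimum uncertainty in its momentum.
2.929 × 10^-20 kg·m/s

Using the Heisenberg uncertainty principle:
ΔxΔp ≥ ℏ/2

With Δx ≈ L = 1.800e-15 m (the confinement size):
Δp_min = ℏ/(2Δx)
Δp_min = (1.055e-34 J·s) / (2 × 1.800e-15 m)
Δp_min = 2.929e-20 kg·m/s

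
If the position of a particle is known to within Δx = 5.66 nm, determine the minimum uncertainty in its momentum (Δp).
9.316 × 10^-27 kg·m/s

Using the Heisenberg uncertainty principle:
ΔxΔp ≥ ℏ/2

The minimum uncertainty in momentum is:
Δp_min = ℏ/(2Δx)
Δp_min = (1.055e-34 J·s) / (2 × 5.660e-09 m)
Δp_min = 9.316e-27 kg·m/s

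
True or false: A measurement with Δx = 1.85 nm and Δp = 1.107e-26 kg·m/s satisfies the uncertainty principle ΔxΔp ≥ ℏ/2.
No, it violates the uncertainty principle (impossible measurement).

Calculate the product ΔxΔp:
ΔxΔp = (1.850e-09 m) × (1.107e-26 kg·m/s)
ΔxΔp = 2.048e-35 J·s

Compare to the minimum allowed value ℏ/2:
ℏ/2 = 5.273e-35 J·s

Since ΔxΔp = 2.048e-35 J·s < 5.273e-35 J·s = ℏ/2,
the measurement violates the uncertainty principle.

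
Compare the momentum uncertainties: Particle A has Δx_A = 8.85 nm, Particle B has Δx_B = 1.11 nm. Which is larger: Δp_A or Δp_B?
Particle B has the larger minimum momentum uncertainty, by a factor of 7.97.

For each particle, the minimum momentum uncertainty is Δp_min = ℏ/(2Δx):

Particle A: Δp_A = ℏ/(2×8.850e-09 m) = 5.958e-27 kg·m/s
Particle B: Δp_B = ℏ/(2×1.110e-09 m) = 4.750e-26 kg·m/s

Ratio: Δp_B/Δp_A = 7.97

Since Δp_min ∝ 1/Δx, the particle with smaller position uncertainty (B) has larger momentum uncertainty.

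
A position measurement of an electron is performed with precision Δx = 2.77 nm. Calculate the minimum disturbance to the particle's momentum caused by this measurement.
1.904 × 10^-26 kg·m/s

The uncertainty principle implies that measuring position disturbs momentum:
ΔxΔp ≥ ℏ/2

When we measure position with precision Δx, we necessarily introduce a momentum uncertainty:
Δp ≥ ℏ/(2Δx)
Δp_min = (1.055e-34 J·s) / (2 × 2.770e-09 m)
Δp_min = 1.904e-26 kg·m/s

The more precisely we measure position, the greater the momentum disturbance.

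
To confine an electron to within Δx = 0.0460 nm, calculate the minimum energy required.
4.501 eV

Localizing a particle requires giving it sufficient momentum uncertainty:

1. From uncertainty principle: Δp ≥ ℏ/(2Δx)
   Δp_min = (1.055e-34 J·s) / (2 × 4.600e-11 m)
   Δp_min = 1.146e-24 kg·m/s

2. This momentum uncertainty corresponds to kinetic energy:
   KE ≈ (Δp)²/(2m) = (1.146e-24)²/(2 × 9.109e-31 kg)
   KE = 7.212e-19 J = 4.501 eV

Tighter localization requires more energy.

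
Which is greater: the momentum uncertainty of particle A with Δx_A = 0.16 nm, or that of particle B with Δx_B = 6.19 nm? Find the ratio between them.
Particle A has the larger minimum momentum uncertainty, by a factor of 38.69.

For each particle, the minimum momentum uncertainty is Δp_min = ℏ/(2Δx):

Particle A: Δp_A = ℏ/(2×1.600e-10 m) = 3.296e-25 kg·m/s
Particle B: Δp_B = ℏ/(2×6.190e-09 m) = 8.518e-27 kg·m/s

Ratio: Δp_A/Δp_B = 38.69

Since Δp_min ∝ 1/Δx, the particle with smaller position uncertainty (A) has larger momentum uncertainty.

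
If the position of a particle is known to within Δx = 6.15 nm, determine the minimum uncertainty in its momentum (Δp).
8.574 × 10^-27 kg·m/s

Using the Heisenberg uncertainty principle:
ΔxΔp ≥ ℏ/2

The minimum uncertainty in momentum is:
Δp_min = ℏ/(2Δx)
Δp_min = (1.055e-34 J·s) / (2 × 6.150e-09 m)
Δp_min = 8.574e-27 kg·m/s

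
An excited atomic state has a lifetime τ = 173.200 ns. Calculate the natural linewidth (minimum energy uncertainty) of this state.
1.900 neV

Using the energy-time uncertainty principle:
ΔEΔt ≥ ℏ/2

The lifetime τ represents the time uncertainty Δt.
The natural linewidth (minimum energy uncertainty) is:

ΔE = ℏ/(2τ)
ΔE = (1.055e-34 J·s) / (2 × 1.732e-07 s)
ΔE = 3.044e-28 J = 1.900 neV

This natural linewidth limits the precision of spectroscopic measurements.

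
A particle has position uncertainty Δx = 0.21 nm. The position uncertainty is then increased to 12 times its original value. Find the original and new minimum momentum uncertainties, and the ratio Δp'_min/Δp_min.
Original Δp_min = 2.511 × 10^-25 kg·m/s; new Δp'_min = 2.092 × 10^-26 kg·m/s; ratio Δp'_min/Δp_min = 1/12.

From the uncertainty principle ΔxΔp ≥ ℏ/2, the minimum momentum uncertainty is Δp_min = ℏ/(2Δx).

Original (Δx = 0.21 nm = 2.100e-10 m):
Δp_min = (1.055e-34 J·s)/(2 × 2.100e-10 m) = 2.511e-25 kg·m/s

When Δx → 12Δx:
Δp'_min = ℏ/(2 × 12Δx) = (1/12) × ℏ/(2Δx) = (1/12) × Δp_min
Δp'_min = 1/12 × 2.511e-25 kg·m/s = 2.092e-26 kg·m/s

Since Δp_min ∝ 1/Δx, when Δx is increased to 12 times its original value, Δp_min decreases to 1/12 of its original value.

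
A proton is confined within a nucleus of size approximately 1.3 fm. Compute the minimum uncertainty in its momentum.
4.056 × 10^-20 kg·m/s

Using the Heisenberg uncertainty principle:
ΔxΔp ≥ ℏ/2

With Δx ≈ L = 1.300e-15 m (the confinement size):
Δp_min = ℏ/(2Δx)
Δp_min = (1.055e-34 J·s) / (2 × 1.300e-15 m)
Δp_min = 4.056e-20 kg·m/s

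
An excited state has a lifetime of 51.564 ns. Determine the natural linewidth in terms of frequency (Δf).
1.543 MHz

Using the energy-time uncertainty principle and E = hf:
ΔEΔt ≥ ℏ/2
hΔf·Δt ≥ ℏ/2

The minimum frequency uncertainty is:
Δf = ℏ/(2hτ) = 1/(4πτ)
Δf = 1/(4π × 5.156e-08 s)
Δf = 1.543e+06 Hz = 1.543 MHz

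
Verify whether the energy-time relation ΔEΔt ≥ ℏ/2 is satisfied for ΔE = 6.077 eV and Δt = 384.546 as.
Yes, it satisfies the uncertainty relation.

Calculate the product ΔEΔt:
ΔE = 6.077 eV = 9.736e-19 J
ΔEΔt = (9.736e-19 J) × (3.845e-16 s)
ΔEΔt = 3.744e-34 J·s

Compare to the minimum allowed value ℏ/2:
ℏ/2 = 5.273e-35 J·s

Since ΔEΔt = 3.744e-34 J·s ≥ 5.273e-35 J·s = ℏ/2,
this satisfies the uncertainty relation.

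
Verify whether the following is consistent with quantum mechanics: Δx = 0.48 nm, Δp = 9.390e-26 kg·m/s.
No, it violates the uncertainty principle (impossible measurement).

Calculate the product ΔxΔp:
ΔxΔp = (4.800e-10 m) × (9.390e-26 kg·m/s)
ΔxΔp = 4.507e-35 J·s

Compare to the minimum allowed value ℏ/2:
ℏ/2 = 5.273e-35 J·s

Since ΔxΔp = 4.507e-35 J·s < 5.273e-35 J·s = ℏ/2,
the measurement violates the uncertainty principle.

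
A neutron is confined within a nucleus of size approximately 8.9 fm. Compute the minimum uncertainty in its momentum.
5.925 × 10^-21 kg·m/s

Using the Heisenberg uncertainty principle:
ΔxΔp ≥ ℏ/2

With Δx ≈ L = 8.900e-15 m (the confinement size):
Δp_min = ℏ/(2Δx)
Δp_min = (1.055e-34 J·s) / (2 × 8.900e-15 m)
Δp_min = 5.925e-21 kg·m/s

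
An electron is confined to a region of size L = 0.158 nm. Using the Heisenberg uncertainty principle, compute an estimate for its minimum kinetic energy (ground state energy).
381.548 meV

Using the uncertainty principle to estimate ground state energy:

1. The position uncertainty is approximately the confinement size:
   Δx ≈ L = 1.580e-10 m

2. From ΔxΔp ≥ ℏ/2, the minimum momentum uncertainty is:
   Δp ≈ ℏ/(2L) = 3.337e-25 kg·m/s

3. The kinetic energy is approximately:
   KE ≈ (Δp)²/(2m) = (3.337e-25)²/(2 × 9.109e-31 kg)
   KE ≈ 6.113e-20 J = 381.548 meV

This is an order-of-magnitude estimate of the ground state energy.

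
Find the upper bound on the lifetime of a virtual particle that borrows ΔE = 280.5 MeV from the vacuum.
1.173 ys

Using the energy-time uncertainty principle:
ΔEΔt ≥ ℏ/2

For a virtual particle borrowing energy ΔE, the maximum lifetime is:
Δt_max = ℏ/(2ΔE)

Converting energy:
ΔE = 280.5 MeV = 4.494e-11 J

Δt_max = (1.055e-34 J·s) / (2 × 4.494e-11 J)
Δt_max = 1.173e-24 s = 1.173 ys

Virtual particles with higher borrowed energy exist for shorter times.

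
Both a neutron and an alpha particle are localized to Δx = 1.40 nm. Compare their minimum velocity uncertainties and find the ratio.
The neutron has the larger minimum velocity uncertainty, by a ratio of 4.0.

For both particles, Δp_min = ℏ/(2Δx) = 3.766e-26 kg·m/s (same for both).

The velocity uncertainty is Δv = Δp/m:
- neutron: Δv = 3.766e-26 / 1.675e-27 = 2.249e+01 m/s = 22.487 m/s
- alpha particle: Δv = 3.766e-26 / 6.645e-27 = 5.668e+00 m/s = 5.668 m/s

Ratio: 2.249e+01 / 5.668e+00 = 4.0

The lighter particle has larger velocity uncertainty because Δv ∝ 1/m.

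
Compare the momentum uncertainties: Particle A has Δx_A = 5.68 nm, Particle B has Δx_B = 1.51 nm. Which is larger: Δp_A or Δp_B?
Particle B has the larger minimum momentum uncertainty, by a factor of 3.76.

For each particle, the minimum momentum uncertainty is Δp_min = ℏ/(2Δx):

Particle A: Δp_A = ℏ/(2×5.680e-09 m) = 9.283e-27 kg·m/s
Particle B: Δp_B = ℏ/(2×1.510e-09 m) = 3.492e-26 kg·m/s

Ratio: Δp_B/Δp_A = 3.76

Since Δp_min ∝ 1/Δx, the particle with smaller position uncertainty (B) has larger momentum uncertainty.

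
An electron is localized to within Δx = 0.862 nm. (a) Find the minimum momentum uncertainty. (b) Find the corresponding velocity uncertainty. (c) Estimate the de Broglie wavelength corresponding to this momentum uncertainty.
(a) Δp_min = 6.117 × 10^-26 kg·m/s
(b) Δv_min = 67.151 km/s
(c) λ_dB = 10.832 nm

Step-by-step:

(a) From the uncertainty principle:
Δp_min = ℏ/(2Δx) = (1.055e-34 J·s)/(2 × 8.620e-10 m) = 6.117e-26 kg·m/s

(b) The velocity uncertainty:
Δv = Δp/m = (6.117e-26 kg·m/s)/(9.109e-31 kg) = 6.715e+04 m/s = 67.151 km/s

(c) The de Broglie wavelength for this momentum:
λ = h/p = (6.626e-34 J·s)/(6.117e-26 kg·m/s) = 1.083e-08 m = 10.832 nm

Note: The de Broglie wavelength is comparable to the localization size, as expected from wave-particle duality.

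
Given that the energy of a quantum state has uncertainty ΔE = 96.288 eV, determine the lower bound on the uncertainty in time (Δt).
3.418 as

Using the energy-time uncertainty principle:
ΔEΔt ≥ ℏ/2

The minimum uncertainty in time is:
Δt_min = ℏ/(2ΔE)
Δt_min = (1.055e-34 J·s) / (2 × 1.543e-17 J)
Δt_min = 3.418e-18 s = 3.418 as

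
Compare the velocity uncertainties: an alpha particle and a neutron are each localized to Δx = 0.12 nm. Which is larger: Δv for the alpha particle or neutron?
The neutron has the larger minimum velocity uncertainty, by a ratio of 4.0.

For both particles, Δp_min = ℏ/(2Δx) = 4.394e-25 kg·m/s (same for both).

The velocity uncertainty is Δv = Δp/m:
- alpha particle: Δv = 4.394e-25 / 6.645e-27 = 6.613e+01 m/s = 66.129 m/s
- neutron: Δv = 4.394e-25 / 1.675e-27 = 2.623e+02 m/s = 262.343 m/s

Ratio: 2.623e+02 / 6.613e+01 = 4.0

The lighter particle has larger velocity uncertainty because Δv ∝ 1/m.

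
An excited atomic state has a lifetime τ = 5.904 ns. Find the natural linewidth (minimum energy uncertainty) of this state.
55.743 neV

Using the energy-time uncertainty principle:
ΔEΔt ≥ ℏ/2

The lifetime τ represents the time uncertainty Δt.
The natural linewidth (minimum energy uncertainty) is:

ΔE = ℏ/(2τ)
ΔE = (1.055e-34 J·s) / (2 × 5.904e-09 s)
ΔE = 8.931e-27 J = 55.743 neV

This natural linewidth limits the precision of spectroscopic measurements.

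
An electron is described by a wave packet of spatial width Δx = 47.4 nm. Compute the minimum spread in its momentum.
1.112 × 10^-27 kg·m/s

For a wave packet, the spatial width Δx and momentum spread Δp are related by the uncertainty principle:
ΔxΔp ≥ ℏ/2

The minimum momentum spread is:
Δp_min = ℏ/(2Δx)
Δp_min = (1.055e-34 J·s) / (2 × 4.740e-08 m)
Δp_min = 1.112e-27 kg·m/s

A wave packet cannot have both a well-defined position and well-defined momentum.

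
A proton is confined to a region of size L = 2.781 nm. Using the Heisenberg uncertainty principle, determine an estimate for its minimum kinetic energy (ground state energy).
670.737 neV

Using the uncertainty principle to estimate ground state energy:

1. The position uncertainty is approximately the confinement size:
   Δx ≈ L = 2.781e-09 m

2. From ΔxΔp ≥ ℏ/2, the minimum momentum uncertainty is:
   Δp ≈ ℏ/(2L) = 1.896e-26 kg·m/s

3. The kinetic energy is approximately:
   KE ≈ (Δp)²/(2m) = (1.896e-26)²/(2 × 1.673e-27 kg)
   KE ≈ 1.075e-25 J = 670.737 neV

This is an order-of-magnitude estimate of the ground state energy.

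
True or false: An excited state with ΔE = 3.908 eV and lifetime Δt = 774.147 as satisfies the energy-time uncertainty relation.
Yes, it satisfies the uncertainty relation.

Calculate the product ΔEΔt:
ΔE = 3.908 eV = 6.261e-19 J
ΔEΔt = (6.261e-19 J) × (7.741e-16 s)
ΔEΔt = 4.847e-34 J·s

Compare to the minimum allowed value ℏ/2:
ℏ/2 = 5.273e-35 J·s

Since ΔEΔt = 4.847e-34 J·s ≥ 5.273e-35 J·s = ℏ/2,
this satisfies the uncertainty relation.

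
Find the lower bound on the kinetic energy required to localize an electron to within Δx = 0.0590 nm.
2.736 eV

Localizing a particle requires giving it sufficient momentum uncertainty:

1. From uncertainty principle: Δp ≥ ℏ/(2Δx)
   Δp_min = (1.055e-34 J·s) / (2 × 5.900e-11 m)
   Δp_min = 8.937e-25 kg·m/s

2. This momentum uncertainty corresponds to kinetic energy:
   KE ≈ (Δp)²/(2m) = (8.937e-25)²/(2 × 9.109e-31 kg)
   KE = 4.384e-19 J = 2.736 eV

Tighter localization requires more energy.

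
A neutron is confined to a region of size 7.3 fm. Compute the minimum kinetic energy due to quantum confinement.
97.210 keV

Using the uncertainty principle:

1. Position uncertainty: Δx ≈ 7.300e-15 m
2. Minimum momentum uncertainty: Δp = ℏ/(2Δx) = 7.223e-21 kg·m/s
3. Minimum kinetic energy:
   KE = (Δp)²/(2m) = (7.223e-21)²/(2 × 1.675e-27 kg)
   KE = 1.557e-14 J = 97.210 keV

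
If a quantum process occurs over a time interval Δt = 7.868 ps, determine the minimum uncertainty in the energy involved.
41.828 μeV

Using the energy-time uncertainty principle:
ΔEΔt ≥ ℏ/2

The minimum uncertainty in energy is:
ΔE_min = ℏ/(2Δt)
ΔE_min = (1.055e-34 J·s) / (2 × 7.868e-12 s)
ΔE_min = 6.702e-24 J = 41.828 μeV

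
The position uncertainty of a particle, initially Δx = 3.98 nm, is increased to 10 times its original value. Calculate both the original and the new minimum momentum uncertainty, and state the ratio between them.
Original Δp_min = 1.325 × 10^-26 kg·m/s; new Δp'_min = 1.325 × 10^-27 kg·m/s; ratio Δp'_min/Δp_min = 1/10.

From the uncertainty principle ΔxΔp ≥ ℏ/2, the minimum momentum uncertainty is Δp_min = ℏ/(2Δx).

Original (Δx = 3.98 nm = 3.980e-09 m):
Δp_min = (1.055e-34 J·s)/(2 × 3.980e-09 m) = 1.325e-26 kg·m/s

When Δx → 10Δx:
Δp'_min = ℏ/(2 × 10Δx) = (1/10) × ℏ/(2Δx) = (1/10) × Δp_min
Δp'_min = 1/10 × 1.325e-26 kg·m/s = 1.325e-27 kg·m/s

Since Δp_min ∝ 1/Δx, when Δx is increased to 10 times its original value, Δp_min decreases to 1/10 of its original value.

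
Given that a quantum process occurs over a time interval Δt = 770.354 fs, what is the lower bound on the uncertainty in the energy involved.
427.214 μeV

Using the energy-time uncertainty principle:
ΔEΔt ≥ ℏ/2

The minimum uncertainty in energy is:
ΔE_min = ℏ/(2Δt)
ΔE_min = (1.055e-34 J·s) / (2 × 7.704e-13 s)
ΔE_min = 6.845e-23 J = 427.214 μeV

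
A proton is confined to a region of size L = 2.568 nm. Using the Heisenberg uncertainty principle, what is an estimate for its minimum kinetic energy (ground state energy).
786.618 neV

Using the uncertainty principle to estimate ground state energy:

1. The position uncertainty is approximately the confinement size:
   Δx ≈ L = 2.568e-09 m

2. From ΔxΔp ≥ ℏ/2, the minimum momentum uncertainty is:
   Δp ≈ ℏ/(2L) = 2.053e-26 kg·m/s

3. The kinetic energy is approximately:
   KE ≈ (Δp)²/(2m) = (2.053e-26)²/(2 × 1.673e-27 kg)
   KE ≈ 1.260e-25 J = 786.618 neV

This is an order-of-magnitude estimate of the ground state energy.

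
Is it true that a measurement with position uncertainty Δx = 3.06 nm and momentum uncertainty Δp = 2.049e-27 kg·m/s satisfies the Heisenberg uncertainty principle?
No, it violates the uncertainty principle (impossible measurement).

Calculate the product ΔxΔp:
ΔxΔp = (3.060e-09 m) × (2.049e-27 kg·m/s)
ΔxΔp = 6.270e-36 J·s

Compare to the minimum allowed value ℏ/2:
ℏ/2 = 5.273e-35 J·s

Since ΔxΔp = 6.270e-36 J·s < 5.273e-35 J·s = ℏ/2,
the measurement violates the uncertainty principle.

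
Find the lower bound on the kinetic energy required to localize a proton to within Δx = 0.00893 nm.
65.051 meV

Localizing a particle requires giving it sufficient momentum uncertainty:

1. From uncertainty principle: Δp ≥ ℏ/(2Δx)
   Δp_min = (1.055e-34 J·s) / (2 × 8.930e-12 m)
   Δp_min = 5.905e-24 kg·m/s

2. This momentum uncertainty corresponds to kinetic energy:
   KE ≈ (Δp)²/(2m) = (5.905e-24)²/(2 × 1.673e-27 kg)
   KE = 1.042e-20 J = 65.051 meV

Tighter localization requires more energy.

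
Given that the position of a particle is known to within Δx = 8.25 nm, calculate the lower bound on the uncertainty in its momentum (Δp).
6.391 × 10^-27 kg·m/s

Using the Heisenberg uncertainty principle:
ΔxΔp ≥ ℏ/2

The minimum uncertainty in momentum is:
Δp_min = ℏ/(2Δx)
Δp_min = (1.055e-34 J·s) / (2 × 8.250e-09 m)
Δp_min = 6.391e-27 kg·m/s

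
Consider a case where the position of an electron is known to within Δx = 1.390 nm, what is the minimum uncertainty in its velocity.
41.643 km/s

Using the Heisenberg uncertainty principle and Δp = mΔv:
ΔxΔp ≥ ℏ/2
Δx(mΔv) ≥ ℏ/2

The minimum uncertainty in velocity is:
Δv_min = ℏ/(2mΔx)
Δv_min = (1.055e-34 J·s) / (2 × 9.109e-31 kg × 1.390e-09 m)
Δv_min = 4.164e+04 m/s = 41.643 km/s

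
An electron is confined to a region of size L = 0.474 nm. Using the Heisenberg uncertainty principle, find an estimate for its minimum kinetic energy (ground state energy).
42.394 meV

Using the uncertainty principle to estimate ground state energy:

1. The position uncertainty is approximately the confinement size:
   Δx ≈ L = 4.740e-10 m

2. From ΔxΔp ≥ ℏ/2, the minimum momentum uncertainty is:
   Δp ≈ ℏ/(2L) = 1.112e-25 kg·m/s

3. The kinetic energy is approximately:
   KE ≈ (Δp)²/(2m) = (1.112e-25)²/(2 × 9.109e-31 kg)
   KE ≈ 6.792e-21 J = 42.394 meV

This is an order-of-magnitude estimate of the ground state energy.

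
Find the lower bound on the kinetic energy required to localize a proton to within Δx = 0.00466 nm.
238.881 meV

Localizing a particle requires giving it sufficient momentum uncertainty:

1. From uncertainty principle: Δp ≥ ℏ/(2Δx)
   Δp_min = (1.055e-34 J·s) / (2 × 4.660e-12 m)
   Δp_min = 1.132e-23 kg·m/s

2. This momentum uncertainty corresponds to kinetic energy:
   KE ≈ (Δp)²/(2m) = (1.132e-23)²/(2 × 1.673e-27 kg)
   KE = 3.827e-20 J = 238.881 meV

Tighter localization requires more energy.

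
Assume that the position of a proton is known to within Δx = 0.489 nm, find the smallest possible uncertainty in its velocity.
64.467 m/s

Using the Heisenberg uncertainty principle and Δp = mΔv:
ΔxΔp ≥ ℏ/2
Δx(mΔv) ≥ ℏ/2

The minimum uncertainty in velocity is:
Δv_min = ℏ/(2mΔx)
Δv_min = (1.055e-34 J·s) / (2 × 1.673e-27 kg × 4.890e-10 m)
Δv_min = 6.447e+01 m/s = 64.467 m/s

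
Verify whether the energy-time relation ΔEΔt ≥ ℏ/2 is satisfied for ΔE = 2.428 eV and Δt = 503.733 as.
Yes, it satisfies the uncertainty relation.

Calculate the product ΔEΔt:
ΔE = 2.428 eV = 3.890e-19 J
ΔEΔt = (3.890e-19 J) × (5.037e-16 s)
ΔEΔt = 1.960e-34 J·s

Compare to the minimum allowed value ℏ/2:
ℏ/2 = 5.273e-35 J·s

Since ΔEΔt = 1.960e-34 J·s ≥ 5.273e-35 J·s = ℏ/2,
this satisfies the uncertainty relation.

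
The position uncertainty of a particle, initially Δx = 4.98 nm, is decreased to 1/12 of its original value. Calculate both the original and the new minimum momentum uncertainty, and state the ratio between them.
Original Δp_min = 1.059 × 10^-26 kg·m/s; new Δp'_min = 1.271 × 10^-25 kg·m/s; ratio Δp'_min/Δp_min = 12.

From the uncertainty principle ΔxΔp ≥ ℏ/2, the minimum momentum uncertainty is Δp_min = ℏ/(2Δx).

Original (Δx = 4.98 nm = 4.980e-09 m):
Δp_min = (1.055e-34 J·s)/(2 × 4.980e-09 m) = 1.059e-26 kg·m/s

When Δx → (1/12)Δx:
Δp'_min = ℏ/(2 × (1/12)Δx) = 12 × ℏ/(2Δx) = 12 × Δp_min
Δp'_min = 12 × 1.059e-26 kg·m/s = 1.271e-25 kg·m/s

Since Δp_min ∝ 1/Δx, when Δx is decreased to 1/12 of its original value, Δp_min increases to 12 times its original value.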